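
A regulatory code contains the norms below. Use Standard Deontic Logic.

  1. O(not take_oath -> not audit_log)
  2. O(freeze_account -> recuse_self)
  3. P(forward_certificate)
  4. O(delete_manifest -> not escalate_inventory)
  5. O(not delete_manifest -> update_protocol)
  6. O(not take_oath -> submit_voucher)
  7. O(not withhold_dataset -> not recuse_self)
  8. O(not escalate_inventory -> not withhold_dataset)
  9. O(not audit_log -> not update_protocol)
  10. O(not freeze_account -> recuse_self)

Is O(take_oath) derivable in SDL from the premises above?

Yes

Premises 2 and 10 are O(freeze_account -> recuse_self) and O(not freeze_account -> recuse_self); every ideal world satisfies freeze_account or not freeze_account, so in either case recuse_self holds — hence O(recuse_self).
The contrapositive of premise 7 (O(not withhold_dataset -> not recuse_self)) is O(recuse_self -> withhold_dataset), and O(recuse_self) is already established, so O(withhold_dataset).
The contrapositive of premise 8 (O(not escalate_inventory -> not withhold_dataset)) is O(withhold_dataset -> escalate_inventory), and O(withhold_dataset) is already established, so O(escalate_inventory).
Premise 4, O(delete_manifest -> not escalate_inventory), contraposes to O(escalate_inventory -> not delete_manifest); with O(escalate_inventory) we get O(not delete_manifest).
With premise 5, O(not delete_manifest -> update_protocol), the K-axiom yields O(update_protocol).
Premise 9, O(not audit_log -> not update_protocol), contraposes to O(update_protocol -> audit_log); with O(update_protocol) we get O(audit_log).
Premise 1, O(not take_oath -> not audit_log), contraposes to O(audit_log -> take_oath); with O(audit_log) we get O(take_oath).
Premises 3, 6 do not contribute to this derivation.
So O(take_oath) follows.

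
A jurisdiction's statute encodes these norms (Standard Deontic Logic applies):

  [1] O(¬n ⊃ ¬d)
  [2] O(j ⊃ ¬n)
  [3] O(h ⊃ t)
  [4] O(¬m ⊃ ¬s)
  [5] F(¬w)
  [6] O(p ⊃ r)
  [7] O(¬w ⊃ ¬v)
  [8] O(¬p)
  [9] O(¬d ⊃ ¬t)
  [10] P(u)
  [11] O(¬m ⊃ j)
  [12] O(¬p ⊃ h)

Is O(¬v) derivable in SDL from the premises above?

No

Premise 7 is O(¬w ⊃ ¬v), but O(¬w) is not derivable from the premises, so it does not yield O(¬v).
No other premise forces O(¬v). An ideal world satisfying every premise can still have ¬v false, so O(¬v) is not derivable.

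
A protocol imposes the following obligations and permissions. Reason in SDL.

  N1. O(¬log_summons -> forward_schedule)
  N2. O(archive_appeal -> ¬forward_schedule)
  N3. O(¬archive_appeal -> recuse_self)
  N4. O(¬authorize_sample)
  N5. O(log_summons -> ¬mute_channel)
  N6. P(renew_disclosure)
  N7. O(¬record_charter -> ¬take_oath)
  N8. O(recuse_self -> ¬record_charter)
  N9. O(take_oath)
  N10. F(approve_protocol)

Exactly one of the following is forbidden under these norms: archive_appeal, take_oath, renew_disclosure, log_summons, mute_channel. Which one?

From premise 9 we have O(take_oath).
Premise 7 is O(¬record_charter -> ¬take_oath); contrapositively O(take_oath -> record_charter). Since O(take_oath) holds, K gives O(record_charter).
Premise 8 is O(recuse_self -> ¬record_charter); contrapositively O(record_charter -> ¬recuse_self). Since O(record_charter) holds, K gives O(¬recuse_self).
The contrapositive of premise 3 (O(¬archive_appeal -> recuse_self)) is O(¬recuse_self -> archive_appeal), and O(¬recuse_self) is already established, so O(archive_appeal).
Applying K to premise 2 (O(archive_appeal -> ¬forward_schedule)) and O(archive_appeal) yields O(¬forward_schedule).
Premise 1, O(¬log_summons -> forward_schedule), contraposes to O(¬forward_schedule -> log_summons); with O(¬forward_schedule) we get O(log_summons).
With premise 5, O(log_summons -> ¬mute_channel), the K-axiom yields O(¬mute_channel).
So O(¬mute_channel) holds, i.e. mute_channel is forbidden. None of the other listed options is forbidden under the premises.

mute_channel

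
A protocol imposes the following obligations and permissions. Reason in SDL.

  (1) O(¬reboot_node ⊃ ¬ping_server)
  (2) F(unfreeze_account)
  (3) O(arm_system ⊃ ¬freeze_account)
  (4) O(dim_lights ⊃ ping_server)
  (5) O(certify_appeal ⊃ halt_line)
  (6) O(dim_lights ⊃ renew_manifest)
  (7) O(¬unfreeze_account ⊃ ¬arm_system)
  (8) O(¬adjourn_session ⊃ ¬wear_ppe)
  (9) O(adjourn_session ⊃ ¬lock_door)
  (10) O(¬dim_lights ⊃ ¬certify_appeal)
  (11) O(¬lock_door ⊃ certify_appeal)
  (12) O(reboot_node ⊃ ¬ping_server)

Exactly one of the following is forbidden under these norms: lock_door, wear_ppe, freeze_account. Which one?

wear_ppe

Premises 12 and 1 are O(reboot_node ⊃ ¬ping_server) and O(¬reboot_node ⊃ ¬ping_server); every ideal world satisfies reboot_node or ¬reboot_node, so in either case ¬ping_server holds — hence O(¬ping_server).
Premise 4, O(dim_lights ⊃ ping_server), contraposes to O(¬ping_server ⊃ ¬dim_lights); with O(¬ping_server) we get O(¬dim_lights).
From O(¬dim_lights) and premise 10, O(¬dim_lights ⊃ ¬certify_appeal), we obtain O(¬certify_appeal).
Premise 11, O(¬lock_door ⊃ certify_appeal), contraposes to O(¬certify_appeal ⊃ lock_door); with O(¬certify_appeal) we get O(lock_door).
The contrapositive of premise 9 (O(adjourn_session ⊃ ¬lock_door)) is O(lock_door ⊃ ¬adjourn_session), and O(lock_door) is already established, so O(¬adjourn_session).
With premise 8, O(¬adjourn_session ⊃ ¬wear_ppe), the K-axiom yields O(¬wear_ppe).
So O(¬wear_ppe) holds, i.e. wear_ppe is forbidden. None of the other listed options is forbidden under the premises.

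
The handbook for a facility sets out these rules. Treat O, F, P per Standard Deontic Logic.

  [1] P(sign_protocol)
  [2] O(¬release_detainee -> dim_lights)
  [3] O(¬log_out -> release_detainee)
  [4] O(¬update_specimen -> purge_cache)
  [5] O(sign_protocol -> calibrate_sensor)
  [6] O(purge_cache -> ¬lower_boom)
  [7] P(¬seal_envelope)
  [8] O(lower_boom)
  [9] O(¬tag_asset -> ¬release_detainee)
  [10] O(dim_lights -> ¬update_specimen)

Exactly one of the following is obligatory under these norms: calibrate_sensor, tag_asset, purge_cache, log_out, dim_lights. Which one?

Premise 8 gives O(lower_boom).
Premise 6, O(purge_cache -> ¬lower_boom), contraposes to O(lower_boom -> ¬purge_cache); with O(lower_boom) we get O(¬purge_cache).
Premise 4 is O(¬update_specimen -> purge_cache); contrapositively O(¬purge_cache -> update_specimen). Since O(¬purge_cache) holds, K gives O(update_specimen).
Premise 10 is O(dim_lights -> ¬update_specimen); contrapositively O(update_specimen -> ¬dim_lights). Since O(update_specimen) holds, K gives O(¬dim_lights).
The contrapositive of premise 2 (O(¬release_detainee -> dim_lights)) is O(¬dim_lights -> release_detainee), and O(¬dim_lights) is already established, so O(release_detainee).
Premise 9, O(¬tag_asset -> ¬release_detainee), contraposes to O(release_detainee -> tag_asset); with O(release_detainee) we get O(tag_asset).
So O(tag_asset) holds — tag_asset is obligatory. None of the other listed options is made obligatory by any chain of premises.

tag_asset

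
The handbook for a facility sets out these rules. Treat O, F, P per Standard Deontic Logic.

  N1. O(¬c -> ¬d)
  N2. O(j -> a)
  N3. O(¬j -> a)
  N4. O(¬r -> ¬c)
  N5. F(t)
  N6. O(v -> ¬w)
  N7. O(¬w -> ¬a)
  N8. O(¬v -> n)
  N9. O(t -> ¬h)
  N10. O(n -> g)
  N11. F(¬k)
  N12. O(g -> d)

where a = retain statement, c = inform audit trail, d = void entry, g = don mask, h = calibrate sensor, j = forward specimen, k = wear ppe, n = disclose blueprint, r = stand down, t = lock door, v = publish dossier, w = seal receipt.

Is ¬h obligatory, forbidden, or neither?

Premise 9 is O(t -> ¬h), but O(t) is not derivable from the premises, so it does not yield O(¬h).
No premise or chain of K-axiom applications forces O(¬h), and none forces O(h). So ¬h is neither obligatory nor forbidden under these norms.

Neither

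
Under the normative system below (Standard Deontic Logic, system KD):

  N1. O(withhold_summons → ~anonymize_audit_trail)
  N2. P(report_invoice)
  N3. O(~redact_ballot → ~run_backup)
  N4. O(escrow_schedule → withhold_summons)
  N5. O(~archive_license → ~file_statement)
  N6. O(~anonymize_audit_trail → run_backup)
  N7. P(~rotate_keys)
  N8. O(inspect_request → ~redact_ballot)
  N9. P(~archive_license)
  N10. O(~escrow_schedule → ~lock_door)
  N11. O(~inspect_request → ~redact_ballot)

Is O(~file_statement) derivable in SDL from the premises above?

Premise 5 is O(~archive_license → ~file_statement), but O(~archive_license) is not derivable from the premises (the permission P(~archive_license) asserts only ~O(archive_license), not O(~archive_license)), so it does not yield O(~file_statement).
No other premise forces O(~file_statement). An ideal world satisfying every premise can still have ~file_statement false, so O(~file_statement) is not derivable.

No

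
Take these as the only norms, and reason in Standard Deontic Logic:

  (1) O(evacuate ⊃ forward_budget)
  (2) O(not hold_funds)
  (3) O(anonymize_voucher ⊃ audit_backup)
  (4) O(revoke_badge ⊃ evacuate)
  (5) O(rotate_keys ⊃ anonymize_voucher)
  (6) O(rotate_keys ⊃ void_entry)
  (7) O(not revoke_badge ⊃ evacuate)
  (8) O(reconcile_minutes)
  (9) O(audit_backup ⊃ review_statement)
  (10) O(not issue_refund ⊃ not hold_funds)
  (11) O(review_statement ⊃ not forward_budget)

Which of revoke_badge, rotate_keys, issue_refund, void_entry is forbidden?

rotate_keys

By case analysis on not revoke_badge: premise 7 gives O(not revoke_badge ⊃ evacuate) and premise 4 gives O(revoke_badge ⊃ evacuate), so O(evacuate) either way.
From O(evacuate) and premise 1, O(evacuate ⊃ forward_budget), we obtain O(forward_budget).
Premise 11, O(review_statement ⊃ not forward_budget), contraposes to O(forward_budget ⊃ not review_statement); with O(forward_budget) we get O(not review_statement).
The contrapositive of premise 9 (O(audit_backup ⊃ review_statement)) is O(not review_statement ⊃ not audit_backup), and O(not review_statement) is already established, so O(not audit_backup).
Premise 3, O(anonymize_voucher ⊃ audit_backup), contraposes to O(not audit_backup ⊃ not anonymize_voucher); with O(not audit_backup) we get O(not anonymize_voucher).
Premise 5 is O(rotate_keys ⊃ anonymize_voucher); contrapositively O(not anonymize_voucher ⊃ not rotate_keys). Since O(not anonymize_voucher) holds, K gives O(not rotate_keys).
So O(not rotate_keys) holds, i.e. rotate_keys is forbidden. None of the other listed options is forbidden under the premises.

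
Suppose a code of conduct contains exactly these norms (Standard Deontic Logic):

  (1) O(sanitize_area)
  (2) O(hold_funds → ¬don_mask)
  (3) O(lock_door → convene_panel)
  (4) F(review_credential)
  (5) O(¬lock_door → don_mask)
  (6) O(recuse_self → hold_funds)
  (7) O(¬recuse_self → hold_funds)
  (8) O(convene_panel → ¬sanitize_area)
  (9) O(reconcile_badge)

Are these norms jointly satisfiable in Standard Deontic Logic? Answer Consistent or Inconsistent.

Premises 7 and 6 cover both cases: O(¬recuse_self → hold_funds) and O(recuse_self → hold_funds). Since ¬recuse_self ∨ recuse_self is a tautology, O(hold_funds) follows.
Premise 2 is O(hold_funds → ¬don_mask); since O(hold_funds), deontic closure gives O(¬don_mask).
Premise 5, O(¬lock_door → don_mask), contraposes to O(¬don_mask → lock_door); with O(¬don_mask) we get O(lock_door).
Premise 3 is O(lock_door → convene_panel); since O(lock_door), deontic closure gives O(convene_panel).
With premise 8, O(convene_panel → ¬sanitize_area), the K-axiom yields O(¬sanitize_area).
But premise 1 directly asserts O(sanitize_area).
We now have both O(¬sanitize_area) and O(sanitize_area) — sanitize_area is simultaneously obligatory and forbidden, violating the D-axiom.

Inconsistent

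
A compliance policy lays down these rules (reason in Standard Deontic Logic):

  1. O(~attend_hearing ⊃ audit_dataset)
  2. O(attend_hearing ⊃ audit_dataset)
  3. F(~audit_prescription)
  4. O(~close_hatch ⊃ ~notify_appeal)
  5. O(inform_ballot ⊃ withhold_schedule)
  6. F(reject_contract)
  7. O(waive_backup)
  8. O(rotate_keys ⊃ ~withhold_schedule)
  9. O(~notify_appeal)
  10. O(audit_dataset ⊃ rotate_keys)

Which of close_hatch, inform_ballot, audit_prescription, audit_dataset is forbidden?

Premises 1 and 2 cover both cases: O(~attend_hearing ⊃ audit_dataset) and O(attend_hearing ⊃ audit_dataset). Since ~attend_hearing ∨ attend_hearing is a tautology, O(audit_dataset) follows.
Premise 10 is O(audit_dataset ⊃ rotate_keys); since O(audit_dataset), deontic closure gives O(rotate_keys).
With premise 8, O(rotate_keys ⊃ ~withhold_schedule), the K-axiom yields O(~withhold_schedule).
Premise 5, O(inform_ballot ⊃ withhold_schedule), contraposes to O(~withhold_schedule ⊃ ~inform_ballot); with O(~withhold_schedule) we get O(~inform_ballot).
So O(~inform_ballot) holds, i.e. inform_ballot is forbidden. None of the other listed options is forbidden under the premises.

inform_ballot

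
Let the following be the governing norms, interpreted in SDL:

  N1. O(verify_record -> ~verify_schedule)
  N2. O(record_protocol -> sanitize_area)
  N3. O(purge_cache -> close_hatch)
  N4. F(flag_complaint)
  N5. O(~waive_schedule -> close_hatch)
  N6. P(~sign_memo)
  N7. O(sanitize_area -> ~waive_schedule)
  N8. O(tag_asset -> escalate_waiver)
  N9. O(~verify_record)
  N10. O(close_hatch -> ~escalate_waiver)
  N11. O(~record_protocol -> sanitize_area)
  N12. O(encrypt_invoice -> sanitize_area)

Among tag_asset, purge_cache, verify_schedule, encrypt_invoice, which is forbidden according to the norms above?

Premises 11 and 2 are O(~record_protocol -> sanitize_area) and O(record_protocol -> sanitize_area); every ideal world satisfies ~record_protocol or record_protocol, so in either case sanitize_area holds — hence O(sanitize_area).
Premise 7 is O(sanitize_area -> ~waive_schedule); since O(sanitize_area), deontic closure gives O(~waive_schedule).
Applying K to premise 5 (O(~waive_schedule -> close_hatch)) and O(~waive_schedule) yields O(close_hatch).
From O(close_hatch) and premise 10, O(close_hatch -> ~escalate_waiver), we obtain O(~escalate_waiver).
Premise 8, O(tag_asset -> escalate_waiver), contraposes to O(~escalate_waiver -> ~tag_asset); with O(~escalate_waiver) we get O(~tag_asset).
So O(~tag_asset) holds, i.e. tag_asset is forbidden. None of the other listed options is forbidden under the premises.

tag_asset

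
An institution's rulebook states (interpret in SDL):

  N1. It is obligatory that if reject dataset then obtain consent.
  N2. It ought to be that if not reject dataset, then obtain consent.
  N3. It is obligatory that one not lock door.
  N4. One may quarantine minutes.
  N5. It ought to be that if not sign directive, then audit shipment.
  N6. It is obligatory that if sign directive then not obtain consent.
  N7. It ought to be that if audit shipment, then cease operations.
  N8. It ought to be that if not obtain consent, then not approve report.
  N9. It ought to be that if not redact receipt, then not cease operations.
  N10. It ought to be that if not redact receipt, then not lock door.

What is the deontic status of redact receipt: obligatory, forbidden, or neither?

Obligatory

Premises 2 and 1 are O(¬reject_dataset → obtain_consent) and O(reject_dataset → obtain_consent); every ideal world satisfies ¬reject_dataset or reject_dataset, so in either case obtain_consent holds — hence O(obtain_consent).
Premise 6 is O(sign_directive → ¬obtain_consent); contrapositively O(obtain_consent → ¬sign_directive). Since O(obtain_consent) holds, K gives O(¬sign_directive).
Premise 5 is O(¬sign_directive → audit_shipment); since O(¬sign_directive), deontic closure gives O(audit_shipment).
Premise 7 is O(audit_shipment → cease_operations); since O(audit_shipment), deontic closure gives O(cease_operations).
Premise 9, O(¬redact_receipt → ¬cease_operations), contraposes to O(cease_operations → redact_receipt); with O(cease_operations) we get O(redact_receipt).
Premises 3, 4, 8, 10 do not contribute to this derivation.
Hence redact_receipt is obligatory.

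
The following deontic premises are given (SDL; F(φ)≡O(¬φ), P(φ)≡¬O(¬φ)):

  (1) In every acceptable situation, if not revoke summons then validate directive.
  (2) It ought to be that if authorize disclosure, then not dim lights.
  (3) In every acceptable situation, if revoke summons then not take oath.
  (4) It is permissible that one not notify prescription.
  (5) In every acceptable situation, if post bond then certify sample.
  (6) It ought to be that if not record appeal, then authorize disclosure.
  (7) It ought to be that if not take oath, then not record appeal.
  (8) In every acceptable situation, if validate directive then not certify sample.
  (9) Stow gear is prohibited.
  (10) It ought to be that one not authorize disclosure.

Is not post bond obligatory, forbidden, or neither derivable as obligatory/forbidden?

Obligatory

From premise 10 we have O(¬authorize_disclosure).
Premise 6, O(¬record_appeal → authorize_disclosure), contraposes to O(¬authorize_disclosure → record_appeal); with O(¬authorize_disclosure) we get O(record_appeal).
Premise 7 is O(¬take_oath → ¬record_appeal); contrapositively O(record_appeal → take_oath). Since O(record_appeal) holds, K gives O(take_oath).
Premise 3 is O(revoke_summons → ¬take_oath); contrapositively O(take_oath → ¬revoke_summons). Since O(take_oath) holds, K gives O(¬revoke_summons).
From O(¬revoke_summons) and premise 1, O(¬revoke_summons → validate_directive), we obtain O(validate_directive).
With premise 8, O(validate_directive → ¬certify_sample), the K-axiom yields O(¬certify_sample).
Premise 5 is O(post_bond → certify_sample); contrapositively O(¬certify_sample → ¬post_bond). Since O(¬certify_sample) holds, K gives O(¬post_bond).
Premises 2, 4, 9 do not contribute to this derivation.
Hence ¬post_bond is obligatory.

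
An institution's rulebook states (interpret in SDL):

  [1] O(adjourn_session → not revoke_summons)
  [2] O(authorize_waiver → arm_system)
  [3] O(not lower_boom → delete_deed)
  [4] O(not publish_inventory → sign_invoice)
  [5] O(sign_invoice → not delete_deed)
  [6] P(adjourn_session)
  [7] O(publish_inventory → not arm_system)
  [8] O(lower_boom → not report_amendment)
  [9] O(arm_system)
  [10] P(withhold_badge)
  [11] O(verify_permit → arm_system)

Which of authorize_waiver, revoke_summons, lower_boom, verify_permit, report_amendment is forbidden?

report_amendment

Premise 9 states O(arm_system) outright.
The contrapositive of premise 7 (O(publish_inventory → not arm_system)) is O(arm_system → not publish_inventory), and O(arm_system) is already established, so O(not publish_inventory).
Applying K to premise 4 (O(not publish_inventory → sign_invoice)) and O(not publish_inventory) yields O(sign_invoice).
From O(sign_invoice) and premise 5, O(sign_invoice → not delete_deed), we obtain O(not delete_deed).
The contrapositive of premise 3 (O(not lower_boom → delete_deed)) is O(not delete_deed → lower_boom), and O(not delete_deed) is already established, so O(lower_boom).
Applying K to premise 8 (O(lower_boom → not report_amendment)) and O(lower_boom) yields O(not report_amendment).
So O(not report_amendment) holds, i.e. report_amendment is forbidden. None of the other listed options is forbidden under the premises.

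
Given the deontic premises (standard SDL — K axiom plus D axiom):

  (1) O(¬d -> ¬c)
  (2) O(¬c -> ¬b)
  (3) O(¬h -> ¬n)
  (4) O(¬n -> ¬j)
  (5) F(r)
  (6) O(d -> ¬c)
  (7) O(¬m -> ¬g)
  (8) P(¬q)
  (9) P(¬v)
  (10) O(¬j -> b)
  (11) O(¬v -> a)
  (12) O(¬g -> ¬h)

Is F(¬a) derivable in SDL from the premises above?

No

Premise 11 is O(¬v -> a), but O(¬v) is not derivable from the premises (the permission P(¬v) asserts only ¬O(v), not O(¬v)), so it does not yield O(a).
No other premise forces O(a). An ideal world satisfying every premise can still have ¬a true, so F(¬a) is not derivable.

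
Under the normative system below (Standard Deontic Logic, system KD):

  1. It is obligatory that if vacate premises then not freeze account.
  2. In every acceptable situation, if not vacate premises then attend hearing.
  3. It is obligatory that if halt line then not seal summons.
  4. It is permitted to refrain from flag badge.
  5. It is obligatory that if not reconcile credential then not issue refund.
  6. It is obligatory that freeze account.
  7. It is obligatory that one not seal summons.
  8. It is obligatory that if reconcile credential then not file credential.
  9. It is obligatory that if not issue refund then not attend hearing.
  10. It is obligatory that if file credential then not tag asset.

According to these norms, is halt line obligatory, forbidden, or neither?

Premise 3 is O(halt_line → ¬seal_summons); even if O(¬seal_summons) held, inferring O(halt_line) would be affirming the consequent — invalid.
No premise or chain of K-axiom applications forces O(halt_line), and none forces O(¬halt_line). So halt_line is neither obligatory nor forbidden under these norms.

Neither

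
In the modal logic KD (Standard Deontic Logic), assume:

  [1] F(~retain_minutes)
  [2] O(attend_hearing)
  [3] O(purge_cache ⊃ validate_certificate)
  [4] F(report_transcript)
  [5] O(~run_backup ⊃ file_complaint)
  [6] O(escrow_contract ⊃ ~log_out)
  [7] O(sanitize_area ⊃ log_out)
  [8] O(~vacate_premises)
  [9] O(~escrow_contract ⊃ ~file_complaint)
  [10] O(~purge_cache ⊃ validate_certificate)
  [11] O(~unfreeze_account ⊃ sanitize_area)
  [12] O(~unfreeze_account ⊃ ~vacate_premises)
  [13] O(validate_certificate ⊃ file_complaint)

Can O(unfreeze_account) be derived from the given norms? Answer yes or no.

Premises 10 and 3 cover both cases: O(~purge_cache ⊃ validate_certificate) and O(purge_cache ⊃ validate_certificate). Since ~purge_cache ∨ purge_cache is a tautology, O(validate_certificate) follows.
Premise 13 is O(validate_certificate ⊃ file_complaint); since O(validate_certificate), deontic closure gives O(file_complaint).
The contrapositive of premise 9 (O(~escrow_contract ⊃ ~file_complaint)) is O(file_complaint ⊃ escrow_contract), and O(file_complaint) is already established, so O(escrow_contract).
Applying K to premise 6 (O(escrow_contract ⊃ ~log_out)) and O(escrow_contract) yields O(~log_out).
Premise 7 is O(sanitize_area ⊃ log_out); contrapositively O(~log_out ⊃ ~sanitize_area). Since O(~log_out) holds, K gives O(~sanitize_area).
Premise 11 is O(~unfreeze_account ⊃ sanitize_area); contrapositively O(~sanitize_area ⊃ unfreeze_account). Since O(~sanitize_area) holds, K gives O(unfreeze_account).
Premises 1, 2, 4, 5, 8, 12 do not contribute to this derivation.
So O(unfreeze_account) follows.

Yes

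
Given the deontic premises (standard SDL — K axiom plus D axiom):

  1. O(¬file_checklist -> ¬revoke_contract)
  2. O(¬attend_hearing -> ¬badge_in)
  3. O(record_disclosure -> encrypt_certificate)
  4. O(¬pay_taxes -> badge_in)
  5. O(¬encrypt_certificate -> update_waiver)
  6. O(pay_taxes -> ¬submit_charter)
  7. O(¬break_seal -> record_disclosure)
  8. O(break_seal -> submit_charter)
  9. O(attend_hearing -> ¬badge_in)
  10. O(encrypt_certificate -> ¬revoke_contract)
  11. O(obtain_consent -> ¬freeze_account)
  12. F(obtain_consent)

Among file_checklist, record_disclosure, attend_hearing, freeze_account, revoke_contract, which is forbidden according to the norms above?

revoke_contract

Premises 9 and 2 are O(attend_hearing -> ¬badge_in) and O(¬attend_hearing -> ¬badge_in); every ideal world satisfies attend_hearing or ¬attend_hearing, so in either case ¬badge_in holds — hence O(¬badge_in).
Premise 4 is O(¬pay_taxes -> badge_in); contrapositively O(¬badge_in -> pay_taxes). Since O(¬badge_in) holds, K gives O(pay_taxes).
Applying K to premise 6 (O(pay_taxes -> ¬submit_charter)) and O(pay_taxes) yields O(¬submit_charter).
Premise 8, O(break_seal -> submit_charter), contraposes to O(¬submit_charter -> ¬break_seal); with O(¬submit_charter) we get O(¬break_seal).
Applying K to premise 7 (O(¬break_seal -> record_disclosure)) and O(¬break_seal) yields O(record_disclosure).
From O(record_disclosure) and premise 3, O(record_disclosure -> encrypt_certificate), we obtain O(encrypt_certificate).
Applying K to premise 10 (O(encrypt_certificate -> ¬revoke_contract)) and O(encrypt_certificate) yields O(¬revoke_contract).
So O(¬revoke_contract) holds, i.e. revoke_contract is forbidden. None of the other listed options is forbidden under the premises.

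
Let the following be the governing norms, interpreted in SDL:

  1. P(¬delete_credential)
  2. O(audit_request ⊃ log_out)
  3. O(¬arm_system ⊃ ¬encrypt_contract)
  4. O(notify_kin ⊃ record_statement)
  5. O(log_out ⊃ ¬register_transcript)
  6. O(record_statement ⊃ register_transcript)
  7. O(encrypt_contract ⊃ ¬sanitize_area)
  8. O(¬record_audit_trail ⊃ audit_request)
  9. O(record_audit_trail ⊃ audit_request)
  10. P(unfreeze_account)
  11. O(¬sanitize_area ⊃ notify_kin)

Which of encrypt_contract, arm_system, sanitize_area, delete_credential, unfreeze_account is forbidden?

encrypt_contract

By case analysis on record_audit_trail: premise 9 gives O(record_audit_trail ⊃ audit_request) and premise 8 gives O(¬record_audit_trail ⊃ audit_request), so O(audit_request) either way.
Applying K to premise 2 (O(audit_request ⊃ log_out)) and O(audit_request) yields O(log_out).
Premise 5 is O(log_out ⊃ ¬register_transcript); since O(log_out), deontic closure gives O(¬register_transcript).
The contrapositive of premise 6 (O(record_statement ⊃ register_transcript)) is O(¬register_transcript ⊃ ¬record_statement), and O(¬register_transcript) is already established, so O(¬record_statement).
The contrapositive of premise 4 (O(notify_kin ⊃ record_statement)) is O(¬record_statement ⊃ ¬notify_kin), and O(¬record_statement) is already established, so O(¬notify_kin).
Premise 11 is O(¬sanitize_area ⊃ notify_kin); contrapositively O(¬notify_kin ⊃ sanitize_area). Since O(¬notify_kin) holds, K gives O(sanitize_area).
Premise 7 is O(encrypt_contract ⊃ ¬sanitize_area); contrapositively O(sanitize_area ⊃ ¬encrypt_contract). Since O(sanitize_area) holds, K gives O(¬encrypt_contract).
So O(¬encrypt_contract) holds, i.e. encrypt_contract is forbidden. None of the other listed options is forbidden under the premises.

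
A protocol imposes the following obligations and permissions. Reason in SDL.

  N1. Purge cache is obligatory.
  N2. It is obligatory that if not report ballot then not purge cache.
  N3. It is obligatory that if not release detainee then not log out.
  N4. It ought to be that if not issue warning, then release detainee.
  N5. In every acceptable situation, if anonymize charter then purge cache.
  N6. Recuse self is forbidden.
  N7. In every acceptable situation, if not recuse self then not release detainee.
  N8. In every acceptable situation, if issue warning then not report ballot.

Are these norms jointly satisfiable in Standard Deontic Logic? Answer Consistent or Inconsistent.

Inconsistent

From premise 1 we have O(purge_cache).
Premise 2, O(¬report_ballot → ¬purge_cache), contraposes to O(purge_cache → report_ballot); with O(purge_cache) we get O(report_ballot).
The contrapositive of premise 8 (O(issue_warning → ¬report_ballot)) is O(report_ballot → ¬issue_warning), and O(report_ballot) is already established, so O(¬issue_warning).
With premise 4, O(¬issue_warning → release_detainee), the K-axiom yields O(release_detainee).
The contrapositive of premise 7 (O(¬recuse_self → ¬release_detainee)) is O(release_detainee → recuse_self), and O(release_detainee) is already established, so O(recuse_self).
However, F(recuse_self) at premise 6 amounts to O(¬recuse_self).
We now have both O(recuse_self) and O(¬recuse_self) — recuse_self is simultaneously obligatory and forbidden, violating the D-axiom.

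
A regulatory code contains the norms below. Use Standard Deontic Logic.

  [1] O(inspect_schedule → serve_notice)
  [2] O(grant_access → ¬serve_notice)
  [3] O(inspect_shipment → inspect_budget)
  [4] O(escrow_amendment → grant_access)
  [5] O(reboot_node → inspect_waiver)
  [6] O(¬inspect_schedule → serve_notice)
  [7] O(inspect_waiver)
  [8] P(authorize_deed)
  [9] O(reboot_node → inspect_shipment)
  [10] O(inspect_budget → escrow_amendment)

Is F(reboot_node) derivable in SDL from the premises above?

Premises 1 and 6 are O(inspect_schedule → serve_notice) and O(¬inspect_schedule → serve_notice); every ideal world satisfies inspect_schedule or ¬inspect_schedule, so in either case serve_notice holds — hence O(serve_notice).
Premise 2 is O(grant_access → ¬serve_notice); contrapositively O(serve_notice → ¬grant_access). Since O(serve_notice) holds, K gives O(¬grant_access).
Premise 4, O(escrow_amendment → grant_access), contraposes to O(¬grant_access → ¬escrow_amendment); with O(¬grant_access) we get O(¬escrow_amendment).
The contrapositive of premise 10 (O(inspect_budget → escrow_amendment)) is O(¬escrow_amendment → ¬inspect_budget), and O(¬escrow_amendment) is already established, so O(¬inspect_budget).
The contrapositive of premise 3 (O(inspect_shipment → inspect_budget)) is O(¬inspect_budget → ¬inspect_shipment), and O(¬inspect_budget) is already established, so O(¬inspect_shipment).
Premise 9, O(reboot_node → inspect_shipment), contraposes to O(¬inspect_shipment → ¬reboot_node); with O(¬inspect_shipment) we get O(¬reboot_node).
Premises 5, 7, 8 do not contribute to this derivation.
So O(¬reboot_node) holds, i.e. F(reboot_node). The claim follows.

Yes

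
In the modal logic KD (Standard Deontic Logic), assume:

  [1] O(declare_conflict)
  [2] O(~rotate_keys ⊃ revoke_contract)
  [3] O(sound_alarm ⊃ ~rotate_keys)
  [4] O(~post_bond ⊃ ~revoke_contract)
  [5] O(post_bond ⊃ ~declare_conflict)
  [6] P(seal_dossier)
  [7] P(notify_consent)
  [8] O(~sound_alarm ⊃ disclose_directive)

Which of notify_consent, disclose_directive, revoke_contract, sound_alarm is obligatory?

disclose_directive

Premise 1 states O(declare_conflict) outright.
Premise 5 is O(post_bond ⊃ ~declare_conflict); contrapositively O(declare_conflict ⊃ ~post_bond). Since O(declare_conflict) holds, K gives O(~post_bond).
With premise 4, O(~post_bond ⊃ ~revoke_contract), the K-axiom yields O(~revoke_contract).
Premise 2 is O(~rotate_keys ⊃ revoke_contract); contrapositively O(~revoke_contract ⊃ rotate_keys). Since O(~revoke_contract) holds, K gives O(rotate_keys).
Premise 3 is O(sound_alarm ⊃ ~rotate_keys); contrapositively O(rotate_keys ⊃ ~sound_alarm). Since O(rotate_keys) holds, K gives O(~sound_alarm).
With premise 8, O(~sound_alarm ⊃ disclose_directive), the K-axiom yields O(disclose_directive).
So O(disclose_directive) holds — disclose_directive is obligatory. None of the other listed options is made obligatory by any chain of premises.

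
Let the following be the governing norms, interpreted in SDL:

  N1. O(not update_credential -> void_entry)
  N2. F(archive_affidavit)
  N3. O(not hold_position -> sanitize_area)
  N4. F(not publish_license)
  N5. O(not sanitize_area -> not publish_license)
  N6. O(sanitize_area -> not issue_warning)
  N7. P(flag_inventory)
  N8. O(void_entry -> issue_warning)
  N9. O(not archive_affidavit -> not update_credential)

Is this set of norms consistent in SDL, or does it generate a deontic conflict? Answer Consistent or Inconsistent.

Premise 4 is F(not publish_license), i.e. O(publish_license).
The contrapositive of premise 5 (O(not sanitize_area -> not publish_license)) is O(publish_license -> sanitize_area), and O(publish_license) is already established, so O(sanitize_area).
Applying K to premise 6 (O(sanitize_area -> not issue_warning)) and O(sanitize_area) yields O(not issue_warning).
Premise 8, O(void_entry -> issue_warning), contraposes to O(not issue_warning -> not void_entry); with O(not issue_warning) we get O(not void_entry).
Premise 1 is O(not update_credential -> void_entry); contrapositively O(not void_entry -> update_credential). Since O(not void_entry) holds, K gives O(update_credential).
Premise 9 is O(not archive_affidavit -> not update_credential); contrapositively O(update_credential -> archive_affidavit). Since O(update_credential) holds, K gives O(archive_affidavit).
Yet premise 2 is F(archive_affidavit), i.e. O(not archive_affidavit).
We now have both O(archive_affidavit) and O(not archive_affidavit) — archive_affidavit is simultaneously obligatory and forbidden, violating the D-axiom.

Inconsistent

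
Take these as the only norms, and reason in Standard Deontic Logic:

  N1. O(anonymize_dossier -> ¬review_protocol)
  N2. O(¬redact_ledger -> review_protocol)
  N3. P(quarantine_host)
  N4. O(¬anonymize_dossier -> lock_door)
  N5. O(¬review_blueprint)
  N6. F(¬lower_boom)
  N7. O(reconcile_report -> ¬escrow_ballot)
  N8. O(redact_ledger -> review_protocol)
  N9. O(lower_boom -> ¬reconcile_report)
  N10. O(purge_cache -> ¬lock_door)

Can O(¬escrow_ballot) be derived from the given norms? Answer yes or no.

No

Premise 7 is O(reconcile_report -> ¬escrow_ballot), but O(reconcile_report) is not derivable from the premises, so it does not yield O(¬escrow_ballot).
No other premise forces O(¬escrow_ballot). An ideal world satisfying every premise can still have ¬escrow_ballot false, so O(¬escrow_ballot) is not derivable.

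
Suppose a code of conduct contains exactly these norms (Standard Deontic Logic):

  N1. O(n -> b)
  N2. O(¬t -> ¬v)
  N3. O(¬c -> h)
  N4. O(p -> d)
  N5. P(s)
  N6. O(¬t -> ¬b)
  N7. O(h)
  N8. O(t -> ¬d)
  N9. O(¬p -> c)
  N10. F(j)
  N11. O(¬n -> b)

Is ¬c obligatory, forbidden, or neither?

Forbidden

Premises 1 and 11 are O(n -> b) and O(¬n -> b); every ideal world satisfies n or ¬n, so in either case b holds — hence O(b).
The contrapositive of premise 6 (O(¬t -> ¬b)) is O(b -> t), and O(b) is already established, so O(t).
With premise 8, O(t -> ¬d), the K-axiom yields O(¬d).
The contrapositive of premise 4 (O(p -> d)) is O(¬d -> ¬p), and O(¬d) is already established, so O(¬p).
Premise 9 is O(¬p -> c); since O(¬p), deontic closure gives O(c).
Premises 2, 3, 5, 7, 10 do not contribute to this derivation.
Thus O(c), which is F(¬c): ¬c is forbidden.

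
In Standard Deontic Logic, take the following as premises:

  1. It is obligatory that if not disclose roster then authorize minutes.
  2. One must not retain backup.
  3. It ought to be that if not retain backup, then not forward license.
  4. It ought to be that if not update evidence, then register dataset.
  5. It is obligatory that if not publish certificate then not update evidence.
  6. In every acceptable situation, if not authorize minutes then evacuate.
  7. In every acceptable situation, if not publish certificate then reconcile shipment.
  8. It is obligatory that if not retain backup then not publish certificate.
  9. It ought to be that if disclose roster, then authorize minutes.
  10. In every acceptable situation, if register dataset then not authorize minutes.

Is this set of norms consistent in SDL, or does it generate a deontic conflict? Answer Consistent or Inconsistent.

Premises 1 and 9 are O(¬disclose_roster → authorize_minutes) and O(disclose_roster → authorize_minutes); every ideal world satisfies ¬disclose_roster or disclose_roster, so in either case authorize_minutes holds — hence O(authorize_minutes).
Premise 10, O(register_dataset → ¬authorize_minutes), contraposes to O(authorize_minutes → ¬register_dataset); with O(authorize_minutes) we get O(¬register_dataset).
Premise 4 is O(¬update_evidence → register_dataset); contrapositively O(¬register_dataset → update_evidence). Since O(¬register_dataset) holds, K gives O(update_evidence).
Premise 5 is O(¬publish_certificate → ¬update_evidence); contrapositively O(update_evidence → publish_certificate). Since O(update_evidence) holds, K gives O(publish_certificate).
Premise 8, O(¬retain_backup → ¬publish_certificate), contraposes to O(publish_certificate → retain_backup); with O(publish_certificate) we get O(retain_backup).
Yet premise 2 is F(retain_backup), i.e. O(¬retain_backup).
We now have both O(retain_backup) and O(¬retain_backup) — retain_backup is simultaneously obligatory and forbidden, violating the D-axiom.

Inconsistent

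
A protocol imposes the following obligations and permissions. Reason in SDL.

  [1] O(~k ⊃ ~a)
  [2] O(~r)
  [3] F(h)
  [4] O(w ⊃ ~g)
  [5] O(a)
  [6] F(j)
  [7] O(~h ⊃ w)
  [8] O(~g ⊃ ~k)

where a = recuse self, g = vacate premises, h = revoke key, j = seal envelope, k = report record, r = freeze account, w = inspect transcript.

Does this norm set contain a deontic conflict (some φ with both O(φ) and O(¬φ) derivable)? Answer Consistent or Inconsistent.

Premise 5 gives O(a).
Premise 1 is O(~k ⊃ ~a); contrapositively O(a ⊃ k). Since O(a) holds, K gives O(k).
Premise 8 is O(~g ⊃ ~k); contrapositively O(k ⊃ g). Since O(k) holds, K gives O(g).
Premise 4, O(w ⊃ ~g), contraposes to O(g ⊃ ~w); with O(g) we get O(~w).
Premise 7 is O(~h ⊃ w); contrapositively O(~w ⊃ h). Since O(~w) holds, K gives O(h).
However, F(h) at premise 3 amounts to O(~h).
We now have both O(h) and O(~h) — h is simultaneously obligatory and forbidden, violating the D-axiom.

Inconsistent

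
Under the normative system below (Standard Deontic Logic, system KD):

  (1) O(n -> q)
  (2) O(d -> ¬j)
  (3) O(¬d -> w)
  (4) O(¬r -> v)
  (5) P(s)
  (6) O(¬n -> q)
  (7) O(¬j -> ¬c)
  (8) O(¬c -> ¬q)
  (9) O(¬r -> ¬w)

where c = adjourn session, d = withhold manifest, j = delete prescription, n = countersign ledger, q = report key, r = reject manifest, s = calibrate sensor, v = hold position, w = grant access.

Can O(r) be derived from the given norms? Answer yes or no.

Premises 6 and 1 are O(¬n -> q) and O(n -> q); every ideal world satisfies ¬n or n, so in either case q holds — hence O(q).
Premise 8, O(¬c -> ¬q), contraposes to O(q -> c); with O(q) we get O(c).
The contrapositive of premise 7 (O(¬j -> ¬c)) is O(c -> j), and O(c) is already established, so O(j).
The contrapositive of premise 2 (O(d -> ¬j)) is O(j -> ¬d), and O(j) is already established, so O(¬d).
Premise 3 is O(¬d -> w); since O(¬d), deontic closure gives O(w).
Premise 9 is O(¬r -> ¬w); contrapositively O(w -> r). Since O(w) holds, K gives O(r).
Premises 4, 5 do not contribute to this derivation.
So O(r) follows.

Yes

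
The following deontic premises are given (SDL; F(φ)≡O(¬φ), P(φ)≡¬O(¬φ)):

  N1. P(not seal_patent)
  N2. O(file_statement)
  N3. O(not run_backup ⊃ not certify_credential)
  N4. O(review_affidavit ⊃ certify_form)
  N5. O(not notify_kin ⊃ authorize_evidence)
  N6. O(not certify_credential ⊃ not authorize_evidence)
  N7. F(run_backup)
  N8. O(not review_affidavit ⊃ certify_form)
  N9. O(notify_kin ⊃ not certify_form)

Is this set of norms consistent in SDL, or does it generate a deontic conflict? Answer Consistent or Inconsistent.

Premises 4 and 8 are O(review_affidavit ⊃ certify_form) and O(not review_affidavit ⊃ certify_form); every ideal world satisfies review_affidavit or not review_affidavit, so in either case certify_form holds — hence O(certify_form).
Premise 9 is O(notify_kin ⊃ not certify_form); contrapositively O(certify_form ⊃ not notify_kin). Since O(certify_form) holds, K gives O(not notify_kin).
With premise 5, O(not notify_kin ⊃ authorize_evidence), the K-axiom yields O(authorize_evidence).
Premise 6, O(not certify_credential ⊃ not authorize_evidence), contraposes to O(authorize_evidence ⊃ certify_credential); with O(authorize_evidence) we get O(certify_credential).
Premise 3 is O(not run_backup ⊃ not certify_credential); contrapositively O(certify_credential ⊃ run_backup). Since O(certify_credential) holds, K gives O(run_backup).
However, F(run_backup) at premise 7 amounts to O(not run_backup).
We now have both O(run_backup) and O(not run_backup) — run_backup is simultaneously obligatory and forbidden, violating the D-axiom.

Inconsistent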